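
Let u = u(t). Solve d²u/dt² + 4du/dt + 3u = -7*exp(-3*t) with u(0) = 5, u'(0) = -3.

Characteristic equation r² + 4r + 3 = 0 factors as (r + 3)(r + 1) = 0, so r = -3, -1.
Hence u_h = C1*exp(-3*t) + C2*exp(-t).
Since exp(-3*t) solves the homogeneous equation (r = -3 is a root of multiplicity 1), multiply the trial by t. Try u_p = A*t*exp(-3*t). Substituting into the equation and dividing by exp(-3*t) gives A = 7/2, so u_p = 7*t*exp(-3*t)/2.
General solution: u = C1*exp(-3*t) + C2*exp(-t) + 7*t*exp(-3*t)/2.
Apply the initial conditions: u(0) = C1 + C2 = 5 and u'(0) = 7/2 - C2 - 3*C1 = -3. Solving gives C1 = 3/4, C2 = 17/4.

u = 3*exp(-3*t)/4 + 17*exp(-t)/4 + 7*t*exp(-3*t)/2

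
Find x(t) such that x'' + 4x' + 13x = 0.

x = C1*cos(3*t)*exp(-2*t) + C2*exp(-2*t)*sin(3*t)

Characteristic equation r² + 4r + 13 = 0 has discriminant (4)² - 4·(13) = -36 < 0, so r = -2 ± 3i.
Hence x_h = C1*cos(3*t)*exp(-2*t) + C2*exp(-2*t)*sin(3*t).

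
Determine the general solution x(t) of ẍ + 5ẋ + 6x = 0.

x = C1*exp(-2*t) + C2*exp(-3*t)

Characteristic equation r² + 5r + 6 = 0 factors as (r + 2)(r + 3) = 0, so r = -2, -3.
Hence x_h = C1*exp(-2*t) + C2*exp(-3*t).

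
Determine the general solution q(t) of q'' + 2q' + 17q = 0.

Characteristic equation r² + 2r + 17 = 0 has discriminant (2)² - 4·(17) = -64 < 0, so r = -1 ± 4i.
Hence q_h = C1*cos(4*t)*exp(-t) + C2*exp(-t)*sin(4*t).

q = C1*cos(4*t)*exp(-t) + C2*exp(-t)*sin(4*t)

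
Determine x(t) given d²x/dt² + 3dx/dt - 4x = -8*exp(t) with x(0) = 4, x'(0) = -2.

Characteristic equation r² + 3r - 4 = 0 factors as (r + 4)(r - 1) = 0, so r = -4, 1.
Hence x_h = C1*exp(-4*t) + C2*exp(t).
Since exp(t) solves the homogeneous equation (r = 1 is a root of multiplicity 1), multiply the trial by t. Try x_p = A*t*exp(t). Substituting into the equation and dividing by exp(t) gives A = -8/5, so x_p = -8*t*exp(t)/5.
General solution: x = C1*exp(-4*t) + C2*exp(t) - 8*t*exp(t)/5.
Apply the initial conditions: x(0) = C1 + C2 = 4 and x'(0) = -8/5 + C2 - 4*C1 = -2. Solving gives C1 = 22/25, C2 = 78/25.

x = 22*exp(-4*t)/25 + 78*exp(t)/25 - 8*t*exp(t)/5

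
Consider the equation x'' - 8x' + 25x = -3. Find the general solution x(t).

x = -3/25 + C1*cos(3*t)*exp(4*t) + C2*exp(4*t)*sin(3*t)

Characteristic equation r² - 8r + 25 = 0 has discriminant (-8)² - 4·(25) = -36 < 0, so r = 4 ± 3i.
Hence x_h = C1*cos(3*t)*exp(4*t) + C2*exp(4*t)*sin(3*t).
For the particular solution try x_p = A0. Substituting and matching coefficients of each power of t gives A0 = -3/25, so x_p = -3/25.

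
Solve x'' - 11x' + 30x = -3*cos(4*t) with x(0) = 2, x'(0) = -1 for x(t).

x = -295*exp(6*t)/26 - 21*cos(4*t)/1066 + 33*sin(4*t)/533 + 548*exp(5*t)/41

Characteristic equation r² - 11r + 30 = 0 factors as (r - 6)(r - 5) = 0, so r = 6, 5.
Hence x_h = C1*exp(6*t) + C2*exp(5*t).
Try x_p = A*cos(4*t) + B*sin(4*t). Substituting and equating the coefficients of cos(4t) and sin(4t) gives A = -21/1066, B = 33/533, so x_p = -21*cos(4*t)/1066 + 33*sin(4*t)/533.
General solution: x = -21*cos(4*t)/1066 + 33*sin(4*t)/533 + C1*exp(6*t) + C2*exp(5*t).
Apply the initial conditions: x(0) = -21/1066 + C1 + C2 = 2 and x'(0) = 132/533 + 5*C2 + 6*C1 = -1. Solving gives C1 = -295/26, C2 = 548/41.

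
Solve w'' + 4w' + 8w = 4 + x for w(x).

w = 7/16 + x/8 + C1*cos(2*x)*exp(-2*x) + C2*exp(-2*x)*sin(2*x)

Characteristic equation r² + 4r + 8 = 0 has discriminant (4)² - 4·(8) = -16 < 0, so r = -2 ± 2i.
Hence w_h = C1*cos(2*x)*exp(-2*x) + C2*exp(-2*x)*sin(2*x).
For the particular solution try w_p = A0 + A1*x. Substituting and matching coefficients of each power of x gives A0 = 7/16, A1 = 1/8, so w_p = 7/16 + x/8.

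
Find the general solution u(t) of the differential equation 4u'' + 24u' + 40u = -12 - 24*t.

Divide through by 4: u'' + 6u' + 10u = -3 - 6*t.
Characteristic equation r² + 6r + 10 = 0 has discriminant (6)² - 4·(10) = -4 < 0, so r = -3 ± i.
Hence u_h = C1*cos(t)*exp(-3*t) + C2*exp(-3*t)*sin(t).
For the particular solution try u_p = A0 + A1*t. Substituting and matching coefficients of each power of t gives A0 = 3/50, A1 = -3/5, so u_p = 3/50 - 3*t/5.

u = 3/50 - 3*t/5 + C1*cos(t)*exp(-3*t) + C2*exp(-3*t)*sin(t)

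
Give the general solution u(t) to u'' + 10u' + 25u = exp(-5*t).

u = C1*exp(-5*t) + t**2*exp(-5*t)/2 + C2*t*exp(-5*t)

Characteristic equation r² + 10r + 25 = 0 has discriminant (10)² - 4·(25) = 0, so r = -5 is a repeated root.
Hence u_h = (C1 + C2*t)*exp(-5*t).
Since exp(-5*t) solves the homogeneous equation (r = -5 is a root of multiplicity 2), multiply the trial by t^2. Try u_p = A*t^2*exp(-5*t). Substituting into the equation and dividing by exp(-5*t) gives A = 1/2, so u_p = t^2*exp(-5*t)/2.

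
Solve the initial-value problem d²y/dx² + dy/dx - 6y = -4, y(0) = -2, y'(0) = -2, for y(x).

y = 2/3 - 2*exp(2*x) - 2*exp(-3*x)/3

Characteristic equation r² + r - 6 = 0 factors as (r + 3)(r - 2) = 0, so r = -3, 2.
Hence y_h = C1*exp(-3*x) + C2*exp(2*x).
For the particular solution try y_p = A0. Substituting and matching coefficients of each power of x gives A0 = 2/3, so y_p = 2/3.
General solution: y = 2/3 + C1*exp(-3*x) + C2*exp(2*x).
Apply the initial conditions: y(0) = 2/3 + C1 + C2 = -2 and y'(0) = -3*C1 + 2*C2 = -2. Solving gives C1 = -2/3, C2 = -2.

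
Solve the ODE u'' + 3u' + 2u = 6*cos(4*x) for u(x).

u = -21*cos(4*x)/85 + 18*sin(4*x)/85 + C1*exp(-2*x) + C2*exp(-x)

Characteristic equation r² + 3r + 2 = 0 factors as (r + 2)(r + 1) = 0, so r = -2, -1.
Hence u_h = C1*exp(-2*x) + C2*exp(-x).
Try u_p = A*cos(4*x) + B*sin(4*x). Substituting and equating the coefficients of cos(4x) and sin(4x) gives A = -21/85, B = 18/85, so u_p = -21*cos(4*x)/85 + 18*sin(4*x)/85.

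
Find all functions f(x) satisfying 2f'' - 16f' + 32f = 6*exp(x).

Divide through by 2: f'' - 8f' + 16f = 3*exp(x).
Characteristic equation r² - 8r + 16 = 0 has discriminant (-8)² - 4·(16) = 0, so r = 4 is a repeated root.
Hence f_h = (C1 + C2*x)*exp(4*x).
Try f_p = A*exp(x). Substituting into the equation and dividing by exp(x) gives A = 1/3, so f_p = exp(x)/3.

f = exp(x)/3 + C1*exp(4*x) + C2*x*exp(4*x)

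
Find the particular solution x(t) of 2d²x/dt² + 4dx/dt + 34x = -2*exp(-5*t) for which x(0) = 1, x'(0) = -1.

x = -exp(-5*t)/32 - exp(-t)*sin(4*t)/32 + 33*cos(4*t)*exp(-t)/32

Divide through by 2: x'' + 2x' + 17x = -exp(-5*t).
Characteristic equation r² + 2r + 17 = 0 has discriminant (2)² - 4·(17) = -64 < 0, so r = -1 ± 4i.
Hence x_h = C1*cos(4*t)*exp(-t) + C2*exp(-t)*sin(4*t).
Try x_p = A*exp(-5*t). Substituting into the equation and dividing by exp(-5*t) gives A = -1/32, so x_p = -exp(-5*t)/32.
General solution: x = -exp(-5*t)/32 + C1*cos(4*t)*exp(-t) + C2*exp(-t)*sin(4*t).
Apply the initial conditions: x(0) = -1/32 + C1 = 1 and x'(0) = 5/32 - C1 + 4*C2 = -1. Solving gives C1 = 33/32, C2 = -1/32.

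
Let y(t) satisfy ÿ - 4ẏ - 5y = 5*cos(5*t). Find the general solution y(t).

Characteristic equation r² - 4r - 5 = 0 factors as (r - 5)(r + 1) = 0, so r = 5, -1.
Hence y_h = C1*exp(5*t) + C2*exp(-t).
Try y_p = A*cos(5*t) + B*sin(5*t). Substituting and equating the coefficients of cos(5t) and sin(5t) gives A = -3/26, B = -1/13, so y_p = -3*cos(5*t)/26 - sin(5*t)/13.

y = -3*cos(5*t)/26 - sin(5*t)/13 + C1*exp(5*t) + C2*exp(-t)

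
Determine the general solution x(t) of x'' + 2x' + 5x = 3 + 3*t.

Characteristic equation r² + 2r + 5 = 0 has discriminant (2)² - 4·(5) = -16 < 0, so r = -1 ± 2i.
Hence x_h = C1*cos(2*t)*exp(-t) + C2*exp(-t)*sin(2*t).
For the particular solution try x_p = A0 + A1*t. Substituting and matching coefficients of each power of t gives A0 = 9/25, A1 = 3/5, so x_p = 9/25 + 3*t/5.

x = 9/25 + 3*t/5 + C1*cos(2*t)*exp(-t) + C2*exp(-t)*sin(2*t)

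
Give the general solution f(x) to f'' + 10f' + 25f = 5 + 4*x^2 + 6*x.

Characteristic equation r² + 10r + 25 = 0 has discriminant (10)² - 4·(25) = 0, so r = -5 is a repeated root.
Hence f_h = (C1 + C2*x)*exp(-5*x).
For the particular solution try f_p = A0 + A1*x + A2*x^2. Substituting and matching coefficients of each power of x gives A0 = 89/625, A1 = 14/125, A2 = 4/25, so f_p = 89/625 + 4*x^2/25 + 14*x/125.

f = 89/625 + 4*x**2/25 + 14*x/125 + C1*exp(-5*x) + C2*x*exp(-5*x)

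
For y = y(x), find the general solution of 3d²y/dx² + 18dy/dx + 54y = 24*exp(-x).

y = 8*exp(-x)/13 + C1*cos(3*x)*exp(-3*x) + C2*exp(-3*x)*sin(3*x)

Divide through by 3: y'' + 6y' + 18y = 8*exp(-x).
Characteristic equation r² + 6r + 18 = 0 has discriminant (6)² - 4·(18) = -36 < 0, so r = -3 ± 3i.
Hence y_h = C1*cos(3*x)*exp(-3*x) + C2*exp(-3*x)*sin(3*x).
Try y_p = A*exp(-x). Substituting into the equation and dividing by exp(-x) gives A = 8/13, so y_p = 8*exp(-x)/13.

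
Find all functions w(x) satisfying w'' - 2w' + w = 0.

Characteristic equation r² - 2r + 1 = 0 has discriminant (-2)² - 4·(1) = 0, so r = 1 is a repeated root.
Hence w_h = (C1 + C2*x)*exp(x).

w = C1*exp(x) + C2*x*exp(x)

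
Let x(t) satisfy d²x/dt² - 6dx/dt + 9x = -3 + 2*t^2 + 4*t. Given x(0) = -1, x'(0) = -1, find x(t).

Characteristic equation r² - 6r + 9 = 0 has discriminant (-6)² - 4·(9) = 0, so r = 3 is a repeated root.
Hence x_h = (C1 + C2*t)*exp(3*t).
For the particular solution try x_p = A0 + A1*t + A2*t^2. Substituting and matching coefficients of each power of t gives A0 = 1/9, A1 = 20/27, A2 = 2/9, so x_p = 1/9 + 2*t^2/9 + 20*t/27.
General solution: x = 1/9 + 2*t^2/9 + 20*t/27 + C1*exp(3*t) + C2*t*exp(3*t).
Apply the initial conditions: x(0) = 1/9 + C1 = -1 and x'(0) = 20/27 + C2 + 3*C1 = -1. Solving gives C1 = -10/9, C2 = 43/27.

x = 1/9 - 10*exp(3*t)/9 + 2*t**2/9 + 20*t/27 + 43*t*exp(3*t)/27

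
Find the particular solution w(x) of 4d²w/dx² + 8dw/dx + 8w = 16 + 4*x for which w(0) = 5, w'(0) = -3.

w = 3/2 + x/2 + 7*cos(x)*exp(-x)/2

Divide through by 4: w'' + 2w' + 2w = 4 + x.
Characteristic equation r² + 2r + 2 = 0 has discriminant (2)² - 4·(2) = -4 < 0, so r = -1 ± i.
Hence w_h = C1*cos(x)*exp(-x) + C2*exp(-x)*sin(x).
For the particular solution try w_p = A0 + A1*x. Substituting and matching coefficients of each power of x gives A0 = 3/2, A1 = 1/2, so w_p = 3/2 + x/2.
General solution: w = 3/2 + x/2 + C1*cos(x)*exp(-x) + C2*exp(-x)*sin(x).
Apply the initial conditions: w(0) = 3/2 + C1 = 5 and w'(0) = 1/2 + C2 - C1 = -3. Solving gives C1 = 7/2, C2 = 0.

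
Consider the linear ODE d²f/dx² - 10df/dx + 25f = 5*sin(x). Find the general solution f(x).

f = 25*cos(x)/338 + 30*sin(x)/169 + C1*exp(5*x) + C2*x*exp(5*x)

Characteristic equation r² - 10r + 25 = 0 has discriminant (-10)² - 4·(25) = 0, so r = 5 is a repeated root.
Hence f_h = (C1 + C2*x)*exp(5*x).
Try f_p = A*cos(x) + B*sin(x). Substituting and equating the coefficients of cos(x) and sin(x) gives A = 25/338, B = 30/169, so f_p = 25*cos(x)/338 + 30*sin(x)/169.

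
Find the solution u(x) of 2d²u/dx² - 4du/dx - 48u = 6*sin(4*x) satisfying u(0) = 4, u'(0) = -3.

Divide through by 2: u'' - 2u' - 24u = 3*sin(4*x).
Characteristic equation r² - 2r - 24 = 0 factors as (r - 6)(r + 4) = 0, so r = 6, -4.
Hence u_h = C1*exp(6*x) + C2*exp(-4*x).
Try u_p = A*cos(4*x) + B*sin(4*x). Substituting and equating the coefficients of cos(4x) and sin(4x) gives A = 3/208, B = -15/208, so u_p = -15*sin(4*x)/208 + 3*cos(4*x)/208.
General solution: u = -15*sin(4*x)/208 + 3*cos(4*x)/208 + C1*exp(6*x) + C2*exp(-4*x).
Apply the initial conditions: u(0) = 3/208 + C1 + C2 = 4 and u'(0) = -15/52 - 4*C2 + 6*C1 = -3. Solving gives C1 = 86/65, C2 = 213/80.

u = -15*sin(4*x)/208 + 3*cos(4*x)/208 + 86*exp(6*x)/65 + 213*exp(-4*x)/80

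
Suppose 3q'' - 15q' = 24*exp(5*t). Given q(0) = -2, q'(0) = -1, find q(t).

Divide through by 3: q'' - 5q' = 8*exp(5*t).
Characteristic equation r² - 5r = 0 factors as (r - 5)r = 0, so r = 5, 0.
Hence q_h = C1*exp(5*t) + C2.
Since exp(5*t) solves the homogeneous equation (r = 5 is a root of multiplicity 1), multiply the trial by t. Try q_p = A*t*exp(5*t). Substituting into the equation and dividing by exp(5*t) gives A = 8/5, so q_p = 8*t*exp(5*t)/5.
General solution: q = C2 + C1*exp(5*t) + 8*t*exp(5*t)/5.
Apply the initial conditions: q(0) = C1 + C2 = -2 and q'(0) = 8/5 + 5*C1 = -1. Solving gives C1 = -13/25, C2 = -37/25.

q = -37/25 - 13*exp(5*t)/25 + 8*t*exp(5*t)/5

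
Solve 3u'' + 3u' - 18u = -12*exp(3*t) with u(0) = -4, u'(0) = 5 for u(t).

u = -41*exp(-3*t)/15 - 3*exp(2*t)/5 - 2*exp(3*t)/3

Divide through by 3: u'' + u' - 6u = -4*exp(3*t).
Characteristic equation r² + r - 6 = 0 factors as (r + 3)(r - 2) = 0, so r = -3, 2.
Hence u_h = C1*exp(-3*t) + C2*exp(2*t).
Try u_p = A*exp(3*t). Substituting into the equation and dividing by exp(3*t) gives A = -2/3, so u_p = -2*exp(3*t)/3.
General solution: u = -2*exp(3*t)/3 + C1*exp(-3*t) + C2*exp(2*t).
Apply the initial conditions: u(0) = -2/3 + C1 + C2 = -4 and u'(0) = -2 - 3*C1 + 2*C2 = 5. Solving gives C1 = -41/15, C2 = -3/5.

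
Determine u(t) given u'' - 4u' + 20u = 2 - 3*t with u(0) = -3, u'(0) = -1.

u = 7/100 - 3*t/20 - 307*cos(4*t)*exp(2*t)/100 + 529*exp(2*t)*sin(4*t)/400

Characteristic equation r² - 4r + 20 = 0 has discriminant (-4)² - 4·(20) = -64 < 0, so r = 2 ± 4i.
Hence u_h = C1*cos(4*t)*exp(2*t) + C2*exp(2*t)*sin(4*t).
For the particular solution try u_p = A0 + A1*t. Substituting and matching coefficients of each power of t gives A0 = 7/100, A1 = -3/20, so u_p = 7/100 - 3*t/20.
General solution: u = 7/100 - 3*t/20 + C1*cos(4*t)*exp(2*t) + C2*exp(2*t)*sin(4*t).
Apply the initial conditions: u(0) = 7/100 + C1 = -3 and u'(0) = -3/20 + 2*C1 + 4*C2 = -1. Solving gives C1 = -307/100, C2 = 529/400.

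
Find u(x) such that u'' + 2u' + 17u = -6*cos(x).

u = -24*cos(x)/65 - 3*sin(x)/65 + C1*cos(4*x)*exp(-x) + C2*exp(-x)*sin(4*x)

Characteristic equation r² + 2r + 17 = 0 has discriminant (2)² - 4·(17) = -64 < 0, so r = -1 ± 4i.
Hence u_h = C1*cos(4*x)*exp(-x) + C2*exp(-x)*sin(4*x).
Try u_p = A*cos(x) + B*sin(x). Substituting and equating the coefficients of cos(x) and sin(x) gives A = -24/65, B = -3/65, so u_p = -24*cos(x)/65 - 3*sin(x)/65.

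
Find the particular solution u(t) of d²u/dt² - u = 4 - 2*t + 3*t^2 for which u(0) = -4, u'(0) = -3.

Characteristic equation r² - 1 = 0 factors as (r + 1)(r - 1) = 0, so r = -1, 1.
Hence u_h = C1*exp(-t) + C2*exp(t).
For the particular solution try u_p = A0 + A1*t + A2*t^2. Substituting and matching coefficients of each power of t gives A0 = -10, A1 = 2, A2 = -3, so u_p = -10 - 3*t^2 + 2*t.
General solution: u = -10 - 3*t^2 + 2*t + C1*exp(-t) + C2*exp(t).
Apply the initial conditions: u(0) = -10 + C1 + C2 = -4 and u'(0) = 2 + C2 - C1 = -3. Solving gives C1 = 11/2, C2 = 1/2.

u = -10 + exp(t)/2 - 3*t**2 + 2*t + 11*exp(-t)/2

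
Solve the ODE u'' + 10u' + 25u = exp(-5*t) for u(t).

u = C1*exp(-5*t) + t**2*exp(-5*t)/2 + C2*t*exp(-5*t)

Characteristic equation r² + 10r + 25 = 0 has discriminant (10)² - 4·(25) = 0, so r = -5 is a repeated root.
Hence u_h = (C1 + C2*t)*exp(-5*t).
Since exp(-5*t) solves the homogeneous equation (r = -5 is a root of multiplicity 2), multiply the trial by t^2. Try u_p = A*t^2*exp(-5*t). Substituting into the equation and dividing by exp(-5*t) gives A = 1/2, so u_p = t^2*exp(-5*t)/2.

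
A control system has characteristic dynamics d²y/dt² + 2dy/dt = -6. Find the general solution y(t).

y = C2 - 3*t + C1*exp(-2*t)

Characteristic equation r² + 2r = 0 factors as (r + 2)r = 0, so r = -2, 0.
Hence y_h = C1*exp(-2*t) + C2.
Since 0 is a characteristic root (multiplicity 1), multiply the polynomial trial by t: try y_p = A0*t. Substituting and matching coefficients of each power of t gives A0 = -3, so y_p = -3*t.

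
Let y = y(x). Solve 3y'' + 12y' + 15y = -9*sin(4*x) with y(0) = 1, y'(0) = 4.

Divide through by 3: y'' + 4y' + 5y = -3*sin(4*x).
Characteristic equation r² + 4r + 5 = 0 has discriminant (4)² - 4·(5) = -4 < 0, so r = -2 ± i.
Hence y_h = C1*cos(x)*exp(-2*x) + C2*exp(-2*x)*sin(x).
Try y_p = A*cos(4*x) + B*sin(4*x). Substituting and equating the coefficients of cos(4x) and sin(4x) gives A = 48/377, B = 33/377, so y_p = 33*sin(4*x)/377 + 48*cos(4*x)/377.
General solution: y = 33*sin(4*x)/377 + 48*cos(4*x)/377 + C1*cos(x)*exp(-2*x) + C2*exp(-2*x)*sin(x).
Apply the initial conditions: y(0) = 48/377 + C1 = 1 and y'(0) = 132/377 + C2 - 2*C1 = 4. Solving gives C1 = 329/377, C2 = 2034/377.

y = 33*sin(4*x)/377 + 48*cos(4*x)/377 + 329*cos(x)*exp(-2*x)/377 + 2034*exp(-2*x)*sin(x)/377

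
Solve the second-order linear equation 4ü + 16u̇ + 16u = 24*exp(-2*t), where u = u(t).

Divide through by 4: u'' + 4u' + 4u = 6*exp(-2*t).
Characteristic equation r² + 4r + 4 = 0 has discriminant (4)² - 4·(4) = 0, so r = -2 is a repeated root.
Hence u_h = (C1 + C2*t)*exp(-2*t).
Since exp(-2*t) solves the homogeneous equation (r = -2 is a root of multiplicity 2), multiply the trial by t^2. Try u_p = A*t^2*exp(-2*t). Substituting into the equation and dividing by exp(-2*t) gives A = 3, so u_p = 3*t^2*exp(-2*t).

u = C1*exp(-2*t) + 3*t**2*exp(-2*t) + C2*t*exp(-2*t)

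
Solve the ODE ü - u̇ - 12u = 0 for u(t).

Characteristic equation r² - r - 12 = 0 factors as (r + 3)(r - 4) = 0, so r = -3, 4.
Hence u_h = C1*exp(-3*t) + C2*exp(4*t).

u = C1*exp(-3*t) + C2*exp(4*t)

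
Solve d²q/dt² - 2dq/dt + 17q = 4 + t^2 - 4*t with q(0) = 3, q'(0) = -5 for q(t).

Characteristic equation r² - 2r + 17 = 0 has discriminant (-2)² - 4·(17) = -64 < 0, so r = 1 ± 4i.
Hence q_h = C1*cos(4*t)*exp(t) + C2*exp(t)*sin(4*t).
For the particular solution try q_p = A0 + A1*t + A2*t^2. Substituting and matching coefficients of each power of t gives A0 = 994/4913, A1 = -64/289, A2 = 1/17, so q_p = 994/4913 - 64*t/289 + t^2/17.
General solution: q = 994/4913 - 64*t/289 + t^2/17 + C1*cos(4*t)*exp(t) + C2*exp(t)*sin(4*t).
Apply the initial conditions: q(0) = 994/4913 + C1 = 3 and q'(0) = -64/289 + C1 + 4*C2 = -5. Solving gives C1 = 13745/4913, C2 = -18611/9826.

q = 994/4913 - 64*t/289 + t**2/17 - 18611*exp(t)*sin(4*t)/9826 + 13745*cos(4*t)*exp(t)/4913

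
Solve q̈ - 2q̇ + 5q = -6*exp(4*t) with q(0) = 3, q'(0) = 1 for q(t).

q = -6*exp(4*t)/13 - 4*exp(t)*sin(2*t)/13 + 45*cos(2*t)*exp(t)/13

Characteristic equation r² - 2r + 5 = 0 has discriminant (-2)² - 4·(5) = -16 < 0, so r = 1 ± 2i.
Hence q_h = C1*cos(2*t)*exp(t) + C2*exp(t)*sin(2*t).
Try q_p = A*exp(4*t). Substituting into the equation and dividing by exp(4*t) gives A = -6/13, so q_p = -6*exp(4*t)/13.
General solution: q = -6*exp(4*t)/13 + C1*cos(2*t)*exp(t) + C2*exp(t)*sin(2*t).
Apply the initial conditions: q(0) = -6/13 + C1 = 3 and q'(0) = -24/13 + C1 + 2*C2 = 1. Solving gives C1 = 45/13, C2 = -4/13.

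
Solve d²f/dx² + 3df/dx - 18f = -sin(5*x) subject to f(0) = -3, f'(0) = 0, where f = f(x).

f = -617*exp(3*x)/306 - 544*exp(-6*x)/549 + 15*cos(5*x)/2074 + 43*sin(5*x)/2074

Characteristic equation r² + 3r - 18 = 0 factors as (r - 3)(r + 6) = 0, so r = 3, -6.
Hence f_h = C1*exp(3*x) + C2*exp(-6*x).
Try f_p = A*cos(5*x) + B*sin(5*x). Substituting and equating the coefficients of cos(5x) and sin(5x) gives A = 15/2074, B = 43/2074, so f_p = 15*cos(5*x)/2074 + 43*sin(5*x)/2074.
General solution: f = 15*cos(5*x)/2074 + 43*sin(5*x)/2074 + C1*exp(3*x) + C2*exp(-6*x).
Apply the initial conditions: f(0) = 15/2074 + C1 + C2 = -3 and f'(0) = 215/2074 - 6*C2 + 3*C1 = 0. Solving gives C1 = -617/306, C2 = -544/549.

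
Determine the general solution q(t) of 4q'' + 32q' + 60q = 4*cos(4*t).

q = -cos(4*t)/1025 + 32*sin(4*t)/1025 + C1*exp(-3*t) + C2*exp(-5*t)

Divide through by 4: q'' + 8q' + 15q = cos(4*t).
Characteristic equation r² + 8r + 15 = 0 factors as (r + 3)(r + 5) = 0, so r = -3, -5.
Hence q_h = C1*exp(-3*t) + C2*exp(-5*t).
Try q_p = A*cos(4*t) + B*sin(4*t). Substituting and equating the coefficients of cos(4t) and sin(4t) gives A = -1/1025, B = 32/1025, so q_p = -cos(4*t)/1025 + 32*sin(4*t)/1025.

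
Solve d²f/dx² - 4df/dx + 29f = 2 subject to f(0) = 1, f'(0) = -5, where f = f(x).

f = 2/29 - 199*exp(2*x)*sin(5*x)/145 + 27*cos(5*x)*exp(2*x)/29

Characteristic equation r² - 4r + 29 = 0 has discriminant (-4)² - 4·(29) = -100 < 0, so r = 2 ± 5i.
Hence f_h = C1*cos(5*x)*exp(2*x) + C2*exp(2*x)*sin(5*x).
For the particular solution try f_p = A0. Substituting and matching coefficients of each power of x gives A0 = 2/29, so f_p = 2/29.
General solution: f = 2/29 + C1*cos(5*x)*exp(2*x) + C2*exp(2*x)*sin(5*x).
Apply the initial conditions: f(0) = 2/29 + C1 = 1 and f'(0) = 2*C1 + 5*C2 = -5. Solving gives C1 = 27/29, C2 = -199/145.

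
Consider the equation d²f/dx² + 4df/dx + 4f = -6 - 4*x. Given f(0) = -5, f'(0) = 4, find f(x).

f = -1/2 - x - 9*exp(-2*x)/2 - 4*x*exp(-2*x)

Characteristic equation r² + 4r + 4 = 0 has discriminant (4)² - 4·(4) = 0, so r = -2 is a repeated root.
Hence f_h = (C1 + C2*x)*exp(-2*x).
For the particular solution try f_p = A0 + A1*x. Substituting and matching coefficients of each power of x gives A0 = -1/2, A1 = -1, so f_p = -1/2 - x.
General solution: f = -1/2 - x + C1*exp(-2*x) + C2*x*exp(-2*x).
Apply the initial conditions: f(0) = -1/2 + C1 = -5 and f'(0) = -1 + C2 - 2*C1 = 4. Solving gives C1 = -9/2, C2 = -4.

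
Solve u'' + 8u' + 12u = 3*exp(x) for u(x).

Characteristic equation r² + 8r + 12 = 0 factors as (r + 2)(r + 6) = 0, so r = -2, -6.
Hence u_h = C1*exp(-2*x) + C2*exp(-6*x).
Try u_p = A*exp(x). Substituting into the equation and dividing by exp(x) gives A = 1/7, so u_p = exp(x)/7.

u = exp(x)/7 + C1*exp(-2*x) + C2*exp(-6*x)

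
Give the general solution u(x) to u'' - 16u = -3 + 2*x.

Characteristic equation r² - 16 = 0 factors as (r + 4)(r - 4) = 0, so r = -4, 4.
Hence u_h = C1*exp(-4*x) + C2*exp(4*x).
For the particular solution try u_p = A0 + A1*x. Substituting and matching coefficients of each power of x gives A0 = 3/16, A1 = -1/8, so u_p = 3/16 - x/8.

u = 3/16 - x/8 + C1*exp(-4*x) + C2*exp(4*x)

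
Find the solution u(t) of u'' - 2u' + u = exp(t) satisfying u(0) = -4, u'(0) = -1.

Characteristic equation r² - 2r + 1 = 0 has discriminant (-2)² - 4·(1) = 0, so r = 1 is a repeated root.
Hence u_h = (C1 + C2*t)*exp(t).
Since exp(t) solves the homogeneous equation (r = 1 is a root of multiplicity 2), multiply the trial by t^2. Try u_p = A*t^2*exp(t). Substituting into the equation and dividing by exp(t) gives A = 1/2, so u_p = t^2*exp(t)/2.
General solution: u = C1*exp(t) + t^2*exp(t)/2 + C2*t*exp(t).
Apply the initial conditions: u(0) = C1 = -4 and u'(0) = C1 + C2 = -1. Solving gives C1 = -4, C2 = 3.

u = -4*exp(t) + t**2*exp(t)/2 + 3*t*exp(t)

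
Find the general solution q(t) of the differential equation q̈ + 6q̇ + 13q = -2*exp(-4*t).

Characteristic equation r² + 6r + 13 = 0 has discriminant (6)² - 4·(13) = -16 < 0, so r = -3 ± 2i.
Hence q_h = C1*cos(2*t)*exp(-3*t) + C2*exp(-3*t)*sin(2*t).
Try q_p = A*exp(-4*t). Substituting into the equation and dividing by exp(-4*t) gives A = -2/5, so q_p = -2*exp(-4*t)/5.

q = -2*exp(-4*t)/5 + C1*cos(2*t)*exp(-3*t) + C2*exp(-3*t)*sin(2*t)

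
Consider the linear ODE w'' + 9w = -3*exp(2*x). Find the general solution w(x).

Characteristic equation r² + 9 = 0 has discriminant (0)² - 4·(9) = -36 < 0, so r = ± 3i.
Hence w_h = C1*cos(3*x) + C2*sin(3*x).
Try w_p = A*exp(2*x). Substituting into the equation and dividing by exp(2*x) gives A = -3/13, so w_p = -3*exp(2*x)/13.

w = -3*exp(2*x)/13 + C1*cos(3*x) + C2*sin(3*x)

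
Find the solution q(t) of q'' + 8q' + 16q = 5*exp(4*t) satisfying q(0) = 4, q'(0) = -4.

Characteristic equation r² + 8r + 16 = 0 has discriminant (8)² - 4·(16) = 0, so r = -4 is a repeated root.
Hence q_h = (C1 + C2*t)*exp(-4*t).
Try q_p = A*exp(4*t). Substituting into the equation and dividing by exp(4*t) gives A = 5/64, so q_p = 5*exp(4*t)/64.
General solution: q = 5*exp(4*t)/64 + C1*exp(-4*t) + C2*t*exp(-4*t).
Apply the initial conditions: q(0) = 5/64 + C1 = 4 and q'(0) = 5/16 + C2 - 4*C1 = -4. Solving gives C1 = 251/64, C2 = 91/8.

q = 5*exp(4*t)/64 + 251*exp(-4*t)/64 + 91*t*exp(-4*t)/8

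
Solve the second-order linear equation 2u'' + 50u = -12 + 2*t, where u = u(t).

Divide through by 2: u'' + 25u = -6 + t.
Characteristic equation r² + 25 = 0 has discriminant (0)² - 4·(25) = -100 < 0, so r = ± 5i.
Hence u_h = C1*cos(5*t) + C2*sin(5*t).
For the particular solution try u_p = A0 + A1*t. Substituting and matching coefficients of each power of t gives A0 = -6/25, A1 = 1/25, so u_p = -6/25 + t/25.

u = -6/25 + t/25 + C1*cos(5*t) + C2*sin(5*t)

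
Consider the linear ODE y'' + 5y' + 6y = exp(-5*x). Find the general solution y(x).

y = exp(-5*x)/6 + C1*exp(-2*x) + C2*exp(-3*x)

Characteristic equation r² + 5r + 6 = 0 factors as (r + 2)(r + 3) = 0, so r = -2, -3.
Hence y_h = C1*exp(-2*x) + C2*exp(-3*x).
Try y_p = A*exp(-5*x). Substituting into the equation and dividing by exp(-5*x) gives A = 1/6, so y_p = exp(-5*x)/6.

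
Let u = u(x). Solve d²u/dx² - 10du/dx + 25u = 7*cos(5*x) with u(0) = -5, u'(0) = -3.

u = -5*exp(5*x) - 7*sin(5*x)/50 + 227*x*exp(5*x)/10

Characteristic equation r² - 10r + 25 = 0 has discriminant (-10)² - 4·(25) = 0, so r = 5 is a repeated root.
Hence u_h = (C1 + C2*x)*exp(5*x).
Try u_p = A*cos(5*x) + B*sin(5*x). Substituting and equating the coefficients of cos(5x) and sin(5x) gives A = 0, B = -7/50, so u_p = -7*sin(5*x)/50.
General solution: u = -7*sin(5*x)/50 + C1*exp(5*x) + C2*x*exp(5*x).
Apply the initial conditions: u(0) = C1 = -5 and u'(0) = -7/10 + C2 + 5*C1 = -3. Solving gives C1 = -5, C2 = 227/10.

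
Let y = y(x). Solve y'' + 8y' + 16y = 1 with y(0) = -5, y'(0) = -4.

y = 1/16 - 81*exp(-4*x)/16 - 97*x*exp(-4*x)/4

Characteristic equation r² + 8r + 16 = 0 has discriminant (8)² - 4·(16) = 0, so r = -4 is a repeated root.
Hence y_h = (C1 + C2*x)*exp(-4*x).
For the particular solution try y_p = A0. Substituting and matching coefficients of each power of x gives A0 = 1/16, so y_p = 1/16.
General solution: y = 1/16 + C1*exp(-4*x) + C2*x*exp(-4*x).
Apply the initial conditions: y(0) = 1/16 + C1 = -5 and y'(0) = C2 - 4*C1 = -4. Solving gives C1 = -81/16, C2 = -97/4.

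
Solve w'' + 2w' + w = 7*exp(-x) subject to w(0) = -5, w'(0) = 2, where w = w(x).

Characteristic equation r² + 2r + 1 = 0 has discriminant (2)² - 4·(1) = 0, so r = -1 is a repeated root.
Hence w_h = (C1 + C2*x)*exp(-x).
Since exp(-x) solves the homogeneous equation (r = -1 is a root of multiplicity 2), multiply the trial by x^2. Try w_p = A*x^2*exp(-x). Substituting into the equation and dividing by exp(-x) gives A = 7/2, so w_p = 7*x^2*exp(-x)/2.
General solution: w = C1*exp(-x) + 7*x^2*exp(-x)/2 + C2*x*exp(-x).
Apply the initial conditions: w(0) = C1 = -5 and w'(0) = C2 - C1 = 2. Solving gives C1 = -5, C2 = -3.

w = -5*exp(-x) - 3*x*exp(-x) + 7*x**2*exp(-x)/2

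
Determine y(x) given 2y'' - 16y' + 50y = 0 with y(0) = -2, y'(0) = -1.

y = -2*cos(3*x)*exp(4*x) + 7*exp(4*x)*sin(3*x)/3

Divide through by 2: y'' - 8y' + 25y = 0.
Characteristic equation r² - 8r + 25 = 0 has discriminant (-8)² - 4·(25) = -36 < 0, so r = 4 ± 3i.
Hence y_h = C1*cos(3*x)*exp(4*x) + C2*exp(4*x)*sin(3*x).
Apply the initial conditions: y(0) = C1 = -2 and y'(0) = 3*C2 + 4*C1 = -1. Solving gives C1 = -2, C2 = 7/3.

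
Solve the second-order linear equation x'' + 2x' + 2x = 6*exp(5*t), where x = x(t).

Characteristic equation r² + 2r + 2 = 0 has discriminant (2)² - 4·(2) = -4 < 0, so r = -1 ± i.
Hence x_h = C1*cos(t)*exp(-t) + C2*exp(-t)*sin(t).
Try x_p = A*exp(5*t). Substituting into the equation and dividing by exp(5*t) gives A = 6/37, so x_p = 6*exp(5*t)/37.

x = 6*exp(5*t)/37 + C1*cos(t)*exp(-t) + C2*exp(-t)*sin(t)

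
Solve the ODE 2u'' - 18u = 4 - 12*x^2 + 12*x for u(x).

u = -2/27 - 2*x/3 + 2*x**2/3 + C1*exp(-3*x) + C2*exp(3*x)

Divide through by 2: u'' - 9u = 2 - 6*x^2 + 6*x.
Characteristic equation r² - 9 = 0 factors as (r + 3)(r - 3) = 0, so r = -3, 3.
Hence u_h = C1*exp(-3*x) + C2*exp(3*x).
For the particular solution try u_p = A0 + A1*x + A2*x^2. Substituting and matching coefficients of each power of x gives A0 = -2/27, A1 = -2/3, A2 = 2/3, so u_p = -2/27 - 2*x/3 + 2*x^2/3.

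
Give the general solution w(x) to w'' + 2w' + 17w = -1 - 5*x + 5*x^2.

w = -249/4913 - 105*x/289 + 5*x**2/17 + C1*cos(4*x)*exp(-x) + C2*exp(-x)*sin(4*x)

Characteristic equation r² + 2r + 17 = 0 has discriminant (2)² - 4·(17) = -64 < 0, so r = -1 ± 4i.
Hence w_h = C1*cos(4*x)*exp(-x) + C2*exp(-x)*sin(4*x).
For the particular solution try w_p = A0 + A1*x + A2*x^2. Substituting and matching coefficients of each power of x gives A0 = -249/4913, A1 = -105/289, A2 = 5/17, so w_p = -249/4913 - 105*x/289 + 5*x^2/17.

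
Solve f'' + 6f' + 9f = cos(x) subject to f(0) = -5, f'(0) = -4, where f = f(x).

Characteristic equation r² + 6r + 9 = 0 has discriminant (6)² - 4·(9) = 0, so r = -3 is a repeated root.
Hence f_h = (C1 + C2*x)*exp(-3*x).
Try f_p = A*cos(x) + B*sin(x). Substituting and equating the coefficients of cos(x) and sin(x) gives A = 2/25, B = 3/50, so f_p = 2*cos(x)/25 + 3*sin(x)/50.
General solution: f = 2*cos(x)/25 + 3*sin(x)/50 + C1*exp(-3*x) + C2*x*exp(-3*x).
Apply the initial conditions: f(0) = 2/25 + C1 = -5 and f'(0) = 3/50 + C2 - 3*C1 = -4. Solving gives C1 = -127/25, C2 = -193/10.

f = -127*exp(-3*x)/25 + 2*cos(x)/25 + 3*sin(x)/50 - 193*x*exp(-3*x)/10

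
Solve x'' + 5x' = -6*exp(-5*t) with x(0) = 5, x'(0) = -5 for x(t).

Characteristic equation r² + 5r = 0 factors as (r + 5)r = 0, so r = -5, 0.
Hence x_h = C1*exp(-5*t) + C2.
Since exp(-5*t) solves the homogeneous equation (r = -5 is a root of multiplicity 1), multiply the trial by t. Try x_p = A*t*exp(-5*t). Substituting into the equation and dividing by exp(-5*t) gives A = 6/5, so x_p = 6*t*exp(-5*t)/5.
General solution: x = C2 + C1*exp(-5*t) + 6*t*exp(-5*t)/5.
Apply the initial conditions: x(0) = C1 + C2 = 5 and x'(0) = 6/5 - 5*C1 = -5. Solving gives C1 = 31/25, C2 = 94/25.

x = 94/25 + 31*exp(-5*t)/25 + 6*t*exp(-5*t)/5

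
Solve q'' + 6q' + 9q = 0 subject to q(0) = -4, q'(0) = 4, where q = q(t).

Characteristic equation r² + 6r + 9 = 0 has discriminant (6)² - 4·(9) = 0, so r = -3 is a repeated root.
Hence q_h = (C1 + C2*t)*exp(-3*t).
Apply the initial conditions: q(0) = C1 = -4 and q'(0) = C2 - 3*C1 = 4. Solving gives C1 = -4, C2 = -8.

q = -4*exp(-3*t) - 8*t*exp(-3*t)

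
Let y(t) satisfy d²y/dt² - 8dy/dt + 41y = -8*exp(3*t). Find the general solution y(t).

Characteristic equation r² - 8r + 41 = 0 has discriminant (-8)² - 4·(41) = -100 < 0, so r = 4 ± 5i.
Hence y_h = C1*cos(5*t)*exp(4*t) + C2*exp(4*t)*sin(5*t).
Try y_p = A*exp(3*t). Substituting into the equation and dividing by exp(3*t) gives A = -4/13, so y_p = -4*exp(3*t)/13.

y = -4*exp(3*t)/13 + C1*cos(5*t)*exp(4*t) + C2*exp(4*t)*sin(5*t)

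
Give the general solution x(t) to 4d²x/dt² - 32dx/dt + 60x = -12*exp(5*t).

x = C1*exp(3*t) + C2*exp(5*t) - 3*t*exp(5*t)/2

Divide through by 4: x'' - 8x' + 15x = -3*exp(5*t).
Characteristic equation r² - 8r + 15 = 0 factors as (r - 3)(r - 5) = 0, so r = 3, 5.
Hence x_h = C1*exp(3*t) + C2*exp(5*t).
Since exp(5*t) solves the homogeneous equation (r = 5 is a root of multiplicity 1), multiply the trial by t. Try x_p = A*t*exp(5*t). Substituting into the equation and dividing by exp(5*t) gives A = -3/2, so x_p = -3*t*exp(5*t)/2.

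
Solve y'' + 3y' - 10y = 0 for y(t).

Characteristic equation r² + 3r - 10 = 0 factors as (r - 2)(r + 5) = 0, so r = 2, -5.
Hence y_h = C1*exp(2*t) + C2*exp(-5*t).

y = C1*exp(2*t) + C2*exp(-5*t)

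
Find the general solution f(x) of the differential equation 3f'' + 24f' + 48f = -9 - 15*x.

Divide through by 3: f'' + 8f' + 16f = -3 - 5*x.
Characteristic equation r² + 8r + 16 = 0 has discriminant (8)² - 4·(16) = 0, so r = -4 is a repeated root.
Hence f_h = (C1 + C2*x)*exp(-4*x).
For the particular solution try f_p = A0 + A1*x. Substituting and matching coefficients of each power of x gives A0 = -1/32, A1 = -5/16, so f_p = -1/32 - 5*x/16.

f = -1/32 - 5*x/16 + C1*exp(-4*x) + C2*x*exp(-4*x)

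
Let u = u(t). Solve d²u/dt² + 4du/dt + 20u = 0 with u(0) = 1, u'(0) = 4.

u = cos(4*t)*exp(-2*t) + 3*exp(-2*t)*sin(4*t)/2

Characteristic equation r² + 4r + 20 = 0 has discriminant (4)² - 4·(20) = -64 < 0, so r = -2 ± 4i.
Hence u_h = C1*cos(4*t)*exp(-2*t) + C2*exp(-2*t)*sin(4*t).
Apply the initial conditions: u(0) = C1 = 1 and u'(0) = -2*C1 + 4*C2 = 4. Solving gives C1 = 1, C2 = 3/2.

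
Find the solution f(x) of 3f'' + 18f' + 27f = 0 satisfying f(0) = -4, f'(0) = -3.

f = -4*exp(-3*x) - 15*x*exp(-3*x)

Divide through by 3: f'' + 6f' + 9f = 0.
Characteristic equation r² + 6r + 9 = 0 has discriminant (6)² - 4·(9) = 0, so r = -3 is a repeated root.
Hence f_h = (C1 + C2*x)*exp(-3*x).
Apply the initial conditions: f(0) = C1 = -4 and f'(0) = C2 - 3*C1 = -3. Solving gives C1 = -4, C2 = -15.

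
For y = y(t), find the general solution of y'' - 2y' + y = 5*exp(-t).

Characteristic equation r² - 2r + 1 = 0 has discriminant (-2)² - 4·(1) = 0, so r = 1 is a repeated root.
Hence y_h = (C1 + C2*t)*exp(t).
Try y_p = A*exp(-t). Substituting into the equation and dividing by exp(-t) gives A = 5/4, so y_p = 5*exp(-t)/4.

y = 5*exp(-t)/4 + C1*exp(t) + C2*t*exp(t)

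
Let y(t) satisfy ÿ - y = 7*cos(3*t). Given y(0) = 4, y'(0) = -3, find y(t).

Characteristic equation r² - 1 = 0 factors as (r - 1)(r + 1) = 0, so r = 1, -1.
Hence y_h = C1*exp(t) + C2*exp(-t).
Try y_p = A*cos(3*t) + B*sin(3*t). Substituting and equating the coefficients of cos(3t) and sin(3t) gives A = -7/10, B = 0, so y_p = -7*cos(3*t)/10.
General solution: y = -7*cos(3*t)/10 + C1*exp(t) + C2*exp(-t).
Apply the initial conditions: y(0) = -7/10 + C1 + C2 = 4 and y'(0) = C1 - C2 = -3. Solving gives C1 = 17/20, C2 = 77/20.

y = -7*cos(3*t)/10 + 17*exp(t)/20 + 77*exp(-t)/20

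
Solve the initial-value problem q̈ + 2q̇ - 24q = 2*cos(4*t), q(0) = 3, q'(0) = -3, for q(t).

Characteristic equation r² + 2r - 24 = 0 factors as (r - 4)(r + 6) = 0, so r = 4, -6.
Hence q_h = C1*exp(4*t) + C2*exp(-6*t).
Try q_p = A*cos(4*t) + B*sin(4*t). Substituting and equating the coefficients of cos(4t) and sin(4t) gives A = -5/104, B = 1/104, so q_p = -5*cos(4*t)/104 + sin(4*t)/104.
General solution: q = -5*cos(4*t)/104 + sin(4*t)/104 + C1*exp(4*t) + C2*exp(-6*t).
Apply the initial conditions: q(0) = -5/104 + C1 + C2 = 3 and q'(0) = 1/26 - 6*C2 + 4*C1 = -3. Solving gives C1 = 61/40, C2 = 99/65.

q = -5*cos(4*t)/104 + sin(4*t)/104 + 61*exp(4*t)/40 + 99*exp(-6*t)/65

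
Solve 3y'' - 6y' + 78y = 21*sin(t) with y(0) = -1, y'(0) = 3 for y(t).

y = 14*cos(t)/629 + 175*sin(t)/629 - 643*cos(5*t)*exp(t)/629 + 471*exp(t)*sin(5*t)/629

Divide through by 3: y'' - 2y' + 26y = 7*sin(t).
Characteristic equation r² - 2r + 26 = 0 has discriminant (-2)² - 4·(26) = -100 < 0, so r = 1 ± 5i.
Hence y_h = C1*cos(5*t)*exp(t) + C2*exp(t)*sin(5*t).
Try y_p = A*cos(t) + B*sin(t). Substituting and equating the coefficients of cos(t) and sin(t) gives A = 14/629, B = 175/629, so y_p = 14*cos(t)/629 + 175*sin(t)/629.
General solution: y = 14*cos(t)/629 + 175*sin(t)/629 + C1*cos(5*t)*exp(t) + C2*exp(t)*sin(5*t).
Apply the initial conditions: y(0) = 14/629 + C1 = -1 and y'(0) = 175/629 + C1 + 5*C2 = 3. Solving gives C1 = -643/629, C2 = 471/629.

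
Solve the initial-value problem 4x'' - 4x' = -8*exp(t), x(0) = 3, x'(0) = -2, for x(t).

x = 3 - 2*t*exp(t)

Divide through by 4: x'' - x' = -2*exp(t).
Characteristic equation r² - r = 0 factors as (r - 1)r = 0, so r = 1, 0.
Hence x_h = C1*exp(t) + C2.
Since exp(t) solves the homogeneous equation (r = 1 is a root of multiplicity 1), multiply the trial by t. Try x_p = A*t*exp(t). Substituting into the equation and dividing by exp(t) gives A = -2, so x_p = -2*t*exp(t).
General solution: x = C2 + C1*exp(t) - 2*t*exp(t).
Apply the initial conditions: x(0) = C1 + C2 = 3 and x'(0) = -2 + C1 = -2. Solving gives C1 = 0, C2 = 3.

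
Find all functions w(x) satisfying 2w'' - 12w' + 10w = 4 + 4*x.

Divide through by 2: w'' - 6w' + 5w = 2 + 2*x.
Characteristic equation r² - 6r + 5 = 0 factors as (r - 5)(r - 1) = 0, so r = 5, 1.
Hence w_h = C1*exp(5*x) + C2*exp(x).
For the particular solution try w_p = A0 + A1*x. Substituting and matching coefficients of each power of x gives A0 = 22/25, A1 = 2/5, so w_p = 22/25 + 2*x/5.

w = 22/25 + 2*x/5 + C1*exp(5*x) + C2*exp(x)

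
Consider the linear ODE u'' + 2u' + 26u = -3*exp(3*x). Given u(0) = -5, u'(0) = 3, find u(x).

Characteristic equation r² + 2r + 26 = 0 has discriminant (2)² - 4·(26) = -100 < 0, so r = -1 ± 5i.
Hence u_h = C1*cos(5*x)*exp(-x) + C2*exp(-x)*sin(5*x).
Try u_p = A*exp(3*x). Substituting into the equation and dividing by exp(3*x) gives A = -3/41, so u_p = -3*exp(3*x)/41.
General solution: u = -3*exp(3*x)/41 + C1*cos(5*x)*exp(-x) + C2*exp(-x)*sin(5*x).
Apply the initial conditions: u(0) = -3/41 + C1 = -5 and u'(0) = -9/41 - C1 + 5*C2 = 3. Solving gives C1 = -202/41, C2 = -14/41.

u = -3*exp(3*x)/41 - 202*cos(5*x)*exp(-x)/41 - 14*exp(-x)*sin(5*x)/41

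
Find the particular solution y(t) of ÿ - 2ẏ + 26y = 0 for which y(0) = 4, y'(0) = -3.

y = 4*cos(5*t)*exp(t) - 7*exp(t)*sin(5*t)/5

Characteristic equation r² - 2r + 26 = 0 has discriminant (-2)² - 4·(26) = -100 < 0, so r = 1 ± 5i.
Hence y_h = C1*cos(5*t)*exp(t) + C2*exp(t)*sin(5*t).
Apply the initial conditions: y(0) = C1 = 4 and y'(0) = C1 + 5*C2 = -3. Solving gives C1 = 4, C2 = -7/5.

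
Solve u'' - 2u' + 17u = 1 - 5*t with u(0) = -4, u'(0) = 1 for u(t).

u = 7/289 - 5*t/17 - 1163*cos(4*t)*exp(t)/289 + 1537*exp(t)*sin(4*t)/1156

Characteristic equation r² - 2r + 17 = 0 has discriminant (-2)² - 4·(17) = -64 < 0, so r = 1 ± 4i.
Hence u_h = C1*cos(4*t)*exp(t) + C2*exp(t)*sin(4*t).
For the particular solution try u_p = A0 + A1*t. Substituting and matching coefficients of each power of t gives A0 = 7/289, A1 = -5/17, so u_p = 7/289 - 5*t/17.
General solution: u = 7/289 - 5*t/17 + C1*cos(4*t)*exp(t) + C2*exp(t)*sin(4*t).
Apply the initial conditions: u(0) = 7/289 + C1 = -4 and u'(0) = -5/17 + C1 + 4*C2 = 1. Solving gives C1 = -1163/289, C2 = 1537/1156.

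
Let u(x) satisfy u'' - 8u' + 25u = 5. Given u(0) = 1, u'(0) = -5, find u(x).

u = 1/5 - 41*exp(4*x)*sin(3*x)/15 + 4*cos(3*x)*exp(4*x)/5

Characteristic equation r² - 8r + 25 = 0 has discriminant (-8)² - 4·(25) = -36 < 0, so r = 4 ± 3i.
Hence u_h = C1*cos(3*x)*exp(4*x) + C2*exp(4*x)*sin(3*x).
For the particular solution try u_p = A0. Substituting and matching coefficients of each power of x gives A0 = 1/5, so u_p = 1/5.
General solution: u = 1/5 + C1*cos(3*x)*exp(4*x) + C2*exp(4*x)*sin(3*x).
Apply the initial conditions: u(0) = 1/5 + C1 = 1 and u'(0) = 3*C2 + 4*C1 = -5. Solving gives C1 = 4/5, C2 = -41/15.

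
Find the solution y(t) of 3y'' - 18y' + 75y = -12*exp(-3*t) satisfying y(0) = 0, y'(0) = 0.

Divide through by 3: y'' - 6y' + 25y = -4*exp(-3*t).
Characteristic equation r² - 6r + 25 = 0 has discriminant (-6)² - 4·(25) = -64 < 0, so r = 3 ± 4i.
Hence y_h = C1*cos(4*t)*exp(3*t) + C2*exp(3*t)*sin(4*t).
Try y_p = A*exp(-3*t). Substituting into the equation and dividing by exp(-3*t) gives A = -1/13, so y_p = -exp(-3*t)/13.
General solution: y = -exp(-3*t)/13 + C1*cos(4*t)*exp(3*t) + C2*exp(3*t)*sin(4*t).
Apply the initial conditions: y(0) = -1/13 + C1 = 0 and y'(0) = 3/13 + 3*C1 + 4*C2 = 0. Solving gives C1 = 1/13, C2 = -3/26.

y = -exp(-3*t)/13 - 3*exp(3*t)*sin(4*t)/26 + cos(4*t)*exp(3*t)/13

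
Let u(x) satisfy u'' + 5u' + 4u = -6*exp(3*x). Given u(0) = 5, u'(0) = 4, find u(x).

u = -23*exp(-4*x)/7 - 3*exp(3*x)/14 + 17*exp(-x)/2

Characteristic equation r² + 5r + 4 = 0 factors as (r + 4)(r + 1) = 0, so r = -4, -1.
Hence u_h = C1*exp(-4*x) + C2*exp(-x).
Try u_p = A*exp(3*x). Substituting into the equation and dividing by exp(3*x) gives A = -3/14, so u_p = -3*exp(3*x)/14.
General solution: u = -3*exp(3*x)/14 + C1*exp(-4*x) + C2*exp(-x).
Apply the initial conditions: u(0) = -3/14 + C1 + C2 = 5 and u'(0) = -9/14 - C2 - 4*C1 = 4. Solving gives C1 = -23/7, C2 = 17/2.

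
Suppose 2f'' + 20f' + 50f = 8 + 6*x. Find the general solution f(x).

f = 14/125 + 3*x/25 + C1*exp(-5*x) + C2*x*exp(-5*x)

Divide through by 2: f'' + 10f' + 25f = 4 + 3*x.
Characteristic equation r² + 10r + 25 = 0 has discriminant (10)² - 4·(25) = 0, so r = -5 is a repeated root.
Hence f_h = (C1 + C2*x)*exp(-5*x).
For the particular solution try f_p = A0 + A1*x. Substituting and matching coefficients of each power of x gives A0 = 14/125, A1 = 3/25, so f_p = 14/125 + 3*x/25.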